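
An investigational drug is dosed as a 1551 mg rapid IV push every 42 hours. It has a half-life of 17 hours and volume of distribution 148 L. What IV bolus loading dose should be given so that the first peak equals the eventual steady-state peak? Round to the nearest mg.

1892 mg

f = (1/2)^(42/17) ≈ 0.180418; accumulation ratio R = 1/(1−f) ≈ 1.22013.
Loading dose to hit Cmax,ss on first dose: D_load = D_maint·R ≈ 1551 × 1.22013 ≈ 1892.42 mg.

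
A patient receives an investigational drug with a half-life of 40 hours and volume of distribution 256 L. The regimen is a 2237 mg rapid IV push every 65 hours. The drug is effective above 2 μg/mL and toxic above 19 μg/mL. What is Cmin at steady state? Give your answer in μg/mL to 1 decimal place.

4.2 μg/mL

Over one 65-h interval, 65/40 ≈ 1.625 half-lives elapse, leaving f ≈ 0.3242 of each dose.
Accumulation ratio R = 1/(1 − f) ≈ 1/0.6758 ≈ 1.4797.
Each bolus raises the concentration by D/Vd = 2237/256 ≈ 8.738 μg/mL.
Steady-state peak Cmax,ss = C₀·R ≈ 8.738 × 1.4797 ≈ 12.930 μg/mL.
One interval later, Cmin,ss = Cmax,ss·e^(−kτ) ≈ 12.930 × 0.3242 ≈ 4.192 μg/mL.
Trough 4.2 μg/mL vs MEC 2 μg/mL: adequate.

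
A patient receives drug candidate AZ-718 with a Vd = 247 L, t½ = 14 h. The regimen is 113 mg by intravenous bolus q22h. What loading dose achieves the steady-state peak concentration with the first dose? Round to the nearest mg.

f = (1/2)^(22/14) ≈ 0.336475; accumulation ratio R = 1/(1−f) ≈ 1.50710.
Loading dose to hit Cmax,ss on first dose: D_load = D_maint·R ≈ 113 × 1.50710 ≈ 170.30 mg.

170 mg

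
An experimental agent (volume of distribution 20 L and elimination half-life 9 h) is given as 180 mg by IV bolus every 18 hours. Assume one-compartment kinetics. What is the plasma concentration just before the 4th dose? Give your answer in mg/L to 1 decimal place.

3.0 mg/L

f = (1/2)^(τ/t½) = (1/2)^(18/9) ≈ 0.2500.
C₀ = D/Vd = 180/20 ≈ 9.000 mg/L.
Before the 4th dose, 3 doses have been given. Superposition: Cmin = C₀·(f + f² + … + f^3).
≈ 9.000 × (0.2500 + 0.0625 + 0.0156) ≈ 9.000 × 0.3281 ≈ 2.953 mg/L.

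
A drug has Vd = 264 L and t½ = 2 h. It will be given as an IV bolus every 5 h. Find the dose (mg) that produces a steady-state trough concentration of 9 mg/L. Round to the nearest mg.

τ/t½ = 5/2 ≈ 2.5, so f = (1/2)^(5/2) ≈ 0.176777.
Cmin,ss = (D/Vd)·f/(1−f), so D = Cmin,ss·Vd·(1−f)/f.
D = 9 × 264 × (1−f)/f ≈ 9 × 264 × 4.65684 ≈ 11064.65 mg.

11065 mg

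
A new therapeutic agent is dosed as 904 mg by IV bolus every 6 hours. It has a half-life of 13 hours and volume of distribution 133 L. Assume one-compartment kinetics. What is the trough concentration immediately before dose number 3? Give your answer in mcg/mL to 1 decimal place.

f = (1/2)^(τ/t½) = (1/2)^(6/13) ≈ 0.7262.
C₀ = D/Vd = 904/133 ≈ 6.797 mcg/mL.
Before the 3rd dose, 2 doses have been given. Superposition: Cmin = C₀·(f + f²).
≈ 6.797 × (0.7262 + 0.5274) ≈ 6.797 × 1.2536 ≈ 8.521 mcg/mL.

8.5 mcg/mL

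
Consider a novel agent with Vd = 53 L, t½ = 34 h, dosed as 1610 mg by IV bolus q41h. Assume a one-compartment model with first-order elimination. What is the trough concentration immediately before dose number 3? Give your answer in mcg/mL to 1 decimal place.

18.9 mcg/mL

f = (1/2)^(τ/t½) = (1/2)^(41/34) ≈ 0.4335.
C₀ = D/Vd = 1610/53 ≈ 30.377 mcg/mL.
Before the 3rd dose, 2 doses have been given. Superposition: Cmin = C₀·(f + f²).
≈ 30.377 × (0.4335 + 0.1879) ≈ 30.377 × 0.6214 ≈ 18.876 mcg/mL.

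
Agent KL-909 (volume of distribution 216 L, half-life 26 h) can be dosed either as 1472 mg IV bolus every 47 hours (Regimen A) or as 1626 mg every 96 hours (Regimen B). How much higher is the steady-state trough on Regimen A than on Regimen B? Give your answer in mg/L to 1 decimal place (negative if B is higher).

2.1 mg/L

Regimen A: f = (1/2)^(47/26) ≈ 0.2856; Cmin,ss = (1472/216)·f/(1−f) ≈ 2.724 mg/L.
Regimen B: f = (1/2)^(96/26) ≈ 0.0774; Cmin,ss = (1626/216)·f/(1−f) ≈ 0.632 mg/L.
Difference ≈ 2.724 − 0.632 ≈ 2.092 mg/L.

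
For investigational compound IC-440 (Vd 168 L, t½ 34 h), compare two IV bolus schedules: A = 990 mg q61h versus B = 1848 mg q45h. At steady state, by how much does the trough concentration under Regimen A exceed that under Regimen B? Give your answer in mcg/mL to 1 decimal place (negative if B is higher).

-4.9 mcg/mL

Regimen A: f = (1/2)^(61/34) ≈ 0.2883; Cmin,ss = (990/168)·f/(1−f) ≈ 2.387 mcg/mL.
Regimen B: f = (1/2)^(45/34) ≈ 0.3996; Cmin,ss = (1848/168)·f/(1−f) ≈ 7.321 mcg/mL.
Difference ≈ 2.387 − 7.321 ≈ -4.934 mcg/mL.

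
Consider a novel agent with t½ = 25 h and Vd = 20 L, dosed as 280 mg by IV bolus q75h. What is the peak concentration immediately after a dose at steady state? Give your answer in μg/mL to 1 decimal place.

16.0 μg/mL

τ = 75 h = 3 half-lives, so f = (1/2)^3 = 0.125.
At steady state, R = 1/(1 − 0.125) = 8/7.
Single-dose peak C₀ = D/Vd = 280/20 = 14 μg/mL.
Steady-state peak Cmax,ss = C₀·R = 14 × 8/7 ≈ 16.000 μg/mL.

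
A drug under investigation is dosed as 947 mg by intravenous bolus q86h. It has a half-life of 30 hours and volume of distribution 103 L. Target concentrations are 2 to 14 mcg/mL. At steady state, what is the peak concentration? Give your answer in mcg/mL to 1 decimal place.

10.7 mcg/mL

τ/t½ = 86/30 ≈ 2.8667, so fraction remaining f = (1/2)^(86/30) ≈ 0.1371.
At steady state, accumulation factor R = 1/(1 − e^(−kτ)) ≈ 1.1589.
Single-dose peak C₀ = D/Vd = 947/103 ≈ 9.194 mcg/mL.
Steady-state peak Cmax,ss = C₀·R ≈ 9.194 × 1.1589 ≈ 10.655 mcg/mL.
Peak 10.7 mcg/mL vs MTC 14 mcg/mL: below toxic threshold.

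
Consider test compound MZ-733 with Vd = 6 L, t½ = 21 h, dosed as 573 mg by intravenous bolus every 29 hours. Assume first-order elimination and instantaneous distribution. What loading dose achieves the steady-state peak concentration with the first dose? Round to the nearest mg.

f = (1/2)^(29/21) ≈ 0.383965; accumulation ratio R = 1/(1−f) ≈ 1.62328.
Loading dose to hit Cmax,ss on first dose: D_load = D_maint·R ≈ 573 × 1.62328 ≈ 930.14 mg.

930 mg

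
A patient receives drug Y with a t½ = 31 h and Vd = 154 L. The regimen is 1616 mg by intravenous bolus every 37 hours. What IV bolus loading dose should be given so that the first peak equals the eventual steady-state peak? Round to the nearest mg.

2871 mg

f = (1/2)^(37/31) ≈ 0.437226; accumulation ratio R = 1/(1−f) ≈ 1.77691.
Loading dose to hit Cmax,ss on first dose: D_load = D_maint·R ≈ 1616 × 1.77691 ≈ 2871.49 mg.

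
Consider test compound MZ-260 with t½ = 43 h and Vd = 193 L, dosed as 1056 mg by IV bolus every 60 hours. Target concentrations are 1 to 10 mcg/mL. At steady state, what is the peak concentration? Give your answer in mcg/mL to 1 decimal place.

8.8 mcg/mL

Over one 60-h interval, 60/43 ≈ 1.3953 half-lives elapse, leaving f ≈ 0.3802 of each dose.
Accumulation ratio R = 1/(1 − f) ≈ 1/0.6198 ≈ 1.6134.
Single-dose peak C₀ = D/Vd = 1056/193 ≈ 5.472 mcg/mL.
Steady-state peak Cmax,ss = C₀·R ≈ 5.472 × 1.6134 ≈ 8.829 mcg/mL.
Peak 8.8 mcg/mL vs MTC 10 mcg/mL: below toxic threshold.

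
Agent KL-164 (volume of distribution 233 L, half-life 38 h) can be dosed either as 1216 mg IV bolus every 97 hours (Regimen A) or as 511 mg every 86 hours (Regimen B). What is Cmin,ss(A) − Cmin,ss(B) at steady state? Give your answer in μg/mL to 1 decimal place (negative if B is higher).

Regimen A: f = (1/2)^(97/38) ≈ 0.1704; Cmin,ss = (1216/233)·f/(1−f) ≈ 1.072 μg/mL.
Regimen B: f = (1/2)^(86/38) ≈ 0.2083; Cmin,ss = (511/233)·f/(1−f) ≈ 0.577 μg/mL.
Difference ≈ 1.072 − 0.577 ≈ 0.495 μg/mL.

0.5 μg/mL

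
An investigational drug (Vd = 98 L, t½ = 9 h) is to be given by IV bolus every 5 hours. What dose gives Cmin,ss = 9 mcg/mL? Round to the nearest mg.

τ/t½ = 5/9 ≈ 0.55556, so f = (1/2)^(5/9) ≈ 0.680395.
Cmin,ss = (D/Vd)·f/(1−f), so D = Cmin,ss·Vd·(1−f)/f.
D = 9 × 98 × (1−f)/f ≈ 9 × 98 × 0.46973 ≈ 414.30 mg.

414 mg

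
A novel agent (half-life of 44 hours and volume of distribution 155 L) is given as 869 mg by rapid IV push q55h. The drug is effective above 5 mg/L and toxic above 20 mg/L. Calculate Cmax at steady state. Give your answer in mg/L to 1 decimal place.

9.7 mg/L

τ/t½ = 55/44 ≈ 1.25, so fraction remaining f = (1/2)^(55/44) ≈ 0.4204.
Accumulation ratio R = 1/(1 − f) ≈ 1/0.5796 ≈ 1.7253.
Single-dose peak C₀ = D/Vd = 869/155 ≈ 5.606 mg/L.
Steady-state peak Cmax,ss = C₀·R ≈ 5.606 × 1.7253 ≈ 9.672 mg/L.
Peak 9.7 mg/L vs MTC 20 mg/L: below toxic threshold.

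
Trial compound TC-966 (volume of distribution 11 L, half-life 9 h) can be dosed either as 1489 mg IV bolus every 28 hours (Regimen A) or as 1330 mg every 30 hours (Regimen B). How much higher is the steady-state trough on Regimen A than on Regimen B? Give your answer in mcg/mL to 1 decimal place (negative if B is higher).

4.4 mcg/mL

Regimen A: f = (1/2)^(28/9) ≈ 0.1157; Cmin,ss = (1489/11)·f/(1−f) ≈ 17.711 mcg/mL.
Regimen B: f = (1/2)^(30/9) ≈ 0.0992; Cmin,ss = (1330/11)·f/(1−f) ≈ 13.315 mcg/mL.
Difference ≈ 17.711 − 13.315 ≈ 4.396 mcg/mL.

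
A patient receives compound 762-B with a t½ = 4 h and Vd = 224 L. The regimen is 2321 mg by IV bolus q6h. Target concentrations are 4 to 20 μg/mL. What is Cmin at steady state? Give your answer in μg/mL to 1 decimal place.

τ/t½ = 6/4 ≈ 1.5, so fraction remaining f = (1/2)^(6/4) ≈ 0.3536.
Each bolus raises the concentration by D/Vd = 2321/224 ≈ 10.362 μg/mL.
Steady-state trough Cmin,ss = C₀·f/(1−f) ≈ 10.362 × 0.3536/0.6464 ≈ 5.668 μg/mL.
Trough 5.7 μg/mL vs MEC 4 μg/mL: adequate.

5.7 μg/mL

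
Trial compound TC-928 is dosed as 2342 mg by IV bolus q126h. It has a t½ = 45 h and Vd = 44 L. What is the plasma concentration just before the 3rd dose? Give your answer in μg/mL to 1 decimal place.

8.7 μg/mL

f = (1/2)^(τ/t½) = (1/2)^(126/45) ≈ 0.1436.
C₀ = D/Vd = 2342/44 ≈ 53.227 μg/mL.
Before the 3rd dose, 2 doses have been given. Superposition: Cmin = C₀·(f + f²).
≈ 53.227 × (0.1436 + 0.0206) ≈ 53.227 × 0.1642 ≈ 8.740 μg/mL.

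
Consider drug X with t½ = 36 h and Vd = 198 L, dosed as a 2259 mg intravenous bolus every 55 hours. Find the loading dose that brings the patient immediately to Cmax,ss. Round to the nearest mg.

3458 mg

f = (1/2)^(55/36) ≈ 0.346811; accumulation ratio R = 1/(1−f) ≈ 1.53095.
Loading dose to hit Cmax,ss on first dose: D_load = D_maint·R ≈ 2259 × 1.53095 ≈ 3458.42 mg.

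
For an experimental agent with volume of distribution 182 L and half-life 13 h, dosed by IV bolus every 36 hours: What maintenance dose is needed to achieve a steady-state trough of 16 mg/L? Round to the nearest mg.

16940 mg

τ/t½ = 36/13 ≈ 2.7692, so f = (1/2)^(36/13) ≈ 0.146683.
Cmin,ss = (D/Vd)·f/(1−f), so D = Cmin,ss·Vd·(1−f)/f.
D = 16 × 182 × (1−f)/f ≈ 16 × 182 × 5.81742 ≈ 16940.33 mg.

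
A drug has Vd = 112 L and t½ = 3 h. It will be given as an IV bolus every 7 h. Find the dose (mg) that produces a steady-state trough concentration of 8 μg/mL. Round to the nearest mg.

3620 mg

τ/t½ = 7/3 ≈ 2.3333, so f = (1/2)^(7/3) ≈ 0.198425.
Cmin,ss = (D/Vd)·f/(1−f), so D = Cmin,ss·Vd·(1−f)/f.
D = 8 × 112 × (1−f)/f ≈ 8 × 112 × 4.03969 ≈ 3619.56 mg.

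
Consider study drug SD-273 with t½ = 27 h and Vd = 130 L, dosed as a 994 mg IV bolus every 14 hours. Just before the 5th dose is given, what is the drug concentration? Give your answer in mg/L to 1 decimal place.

f = (1/2)^(τ/t½) = (1/2)^(14/27) ≈ 0.6981.
C₀ = D/Vd = 994/130 ≈ 7.646 mg/L.
Before the 5th dose, 4 doses have been given. Superposition: Cmin = C₀·(f + f² + … + f^4).
≈ 7.646 × (0.6981 + 0.4873 + 0.3402 + 0.2375) ≈ 7.646 × 1.7631 ≈ 13.481 mg/L.

13.5 mg/L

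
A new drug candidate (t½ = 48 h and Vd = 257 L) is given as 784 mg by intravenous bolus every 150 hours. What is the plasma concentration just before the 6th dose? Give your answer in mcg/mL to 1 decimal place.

f = (1/2)^(τ/t½) = (1/2)^(150/48) ≈ 0.1146.
C₀ = D/Vd = 784/257 ≈ 3.051 mcg/mL.
Before the 6th dose, 5 doses have been given. Superposition: Cmin = C₀·(f + f² + … + f^5).
≈ 3.051 × (0.1146 + 0.0131 + 0.0015 + 0.0002 + 0.0000) ≈ 3.051 × 0.1294 ≈ 0.395 mcg/mL.

0.4 mcg/mL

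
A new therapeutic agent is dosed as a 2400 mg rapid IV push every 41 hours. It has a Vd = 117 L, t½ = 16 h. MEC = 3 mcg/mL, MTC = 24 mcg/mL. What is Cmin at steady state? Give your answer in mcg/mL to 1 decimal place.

4.2 mcg/mL

τ/t½ = 41/16 ≈ 2.5625, so fraction remaining f = (1/2)^(41/16) ≈ 0.1693.
Single-dose peak C₀ = D/Vd = 2400/117 ≈ 20.513 mcg/mL.
Steady-state trough Cmin,ss = C₀·f/(1−f) ≈ 20.513 × 0.1693/0.8307 ≈ 4.181 mcg/mL.
Trough 4.2 mcg/mL vs MEC 3 mcg/mL: adequate.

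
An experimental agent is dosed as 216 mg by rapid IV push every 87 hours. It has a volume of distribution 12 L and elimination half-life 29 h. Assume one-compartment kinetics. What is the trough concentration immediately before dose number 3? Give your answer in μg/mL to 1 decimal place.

f = (1/2)^(τ/t½) = (1/2)^(87/29) ≈ 0.1250.
C₀ = D/Vd = 216/12 ≈ 18.000 μg/mL.
Before the 3rd dose, 2 doses have been given. Superposition: Cmin = C₀·(f + f²).
≈ 18.000 × (0.1250 + 0.0156) ≈ 18.000 × 0.1406 ≈ 2.531 μg/mL.

2.5 μg/mL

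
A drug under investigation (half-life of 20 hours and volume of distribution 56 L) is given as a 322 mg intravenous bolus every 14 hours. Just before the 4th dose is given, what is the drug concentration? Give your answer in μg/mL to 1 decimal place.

f = (1/2)^(τ/t½) = (1/2)^(14/20) ≈ 0.6156.
C₀ = D/Vd = 322/56 ≈ 5.750 μg/mL.
Before the 4th dose, 3 doses have been given. Superposition: Cmin = C₀·(f + f² + … + f^3).
≈ 5.750 × (0.6156 + 0.3790 + 0.2333) ≈ 5.750 × 1.2279 ≈ 7.060 μg/mL.

7.1 μg/mL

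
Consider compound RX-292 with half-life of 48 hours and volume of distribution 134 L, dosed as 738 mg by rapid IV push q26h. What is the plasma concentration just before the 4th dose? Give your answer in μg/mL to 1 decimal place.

f = (1/2)^(τ/t½) = (1/2)^(26/48) ≈ 0.6870.
C₀ = D/Vd = 738/134 ≈ 5.507 μg/mL.
Before the 4th dose, 3 doses have been given. Superposition: Cmin = C₀·(f + f² + … + f^3).
≈ 5.507 × (0.6870 + 0.4720 + 0.3242) ≈ 5.507 × 1.4832 ≈ 8.168 μg/mL.

8.2 μg/mL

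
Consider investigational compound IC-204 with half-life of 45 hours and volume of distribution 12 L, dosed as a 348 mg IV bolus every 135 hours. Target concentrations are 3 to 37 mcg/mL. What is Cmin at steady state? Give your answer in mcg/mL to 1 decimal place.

The dosing interval is 3 half-lives, so f = 2^(−3) = 0.125.
At steady state, R = 1/(1 − 0.125) = 8/7.
Single-dose peak C₀ = D/Vd = 348/12 = 29 mcg/mL.
Steady-state peak Cmax,ss = C₀·R = 29 × 8/7 ≈ 33.143 mcg/mL.
Steady-state trough Cmin,ss = Cmax,ss·f ≈ 33.143 × 0.125 ≈ 4.143 mcg/mL.
Trough 4.1 mcg/mL vs MEC 3 mcg/mL: adequate.

4.1 mcg/mL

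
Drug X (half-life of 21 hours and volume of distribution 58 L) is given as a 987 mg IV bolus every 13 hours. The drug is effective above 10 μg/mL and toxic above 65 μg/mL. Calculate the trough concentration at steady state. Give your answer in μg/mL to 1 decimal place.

31.8 μg/mL

Over one 13-h interval, 13/21 ≈ 0.61905 half-lives elapse, leaving f ≈ 0.6511 of each dose.
At steady state, accumulation factor R = 1/(1 − e^(−kτ)) ≈ 2.8662.
Each bolus raises the concentration by D/Vd = 987/58 ≈ 17.017 μg/mL.
Steady-state peak Cmax,ss = C₀·R ≈ 17.017 × 2.8662 ≈ 48.774 μg/mL.
Steady-state trough Cmin,ss = Cmax,ss·f ≈ 48.774 × 0.6511 ≈ 31.757 μg/mL.
Trough 31.8 μg/mL vs MEC 10 μg/mL: adequate.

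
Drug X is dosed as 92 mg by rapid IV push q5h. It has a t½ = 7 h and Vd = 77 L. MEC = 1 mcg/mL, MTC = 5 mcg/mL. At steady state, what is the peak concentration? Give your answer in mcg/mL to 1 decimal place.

Over one 5-h interval, 5/7 ≈ 0.71429 half-lives elapse, leaving f ≈ 0.6095 of each dose.
At steady state, accumulation factor R = 1/(1 − e^(−kτ)) ≈ 2.5608.
Single-dose peak C₀ = D/Vd = 92/77 ≈ 1.195 mcg/mL.
Steady-state peak Cmax,ss = C₀·R ≈ 1.195 × 2.5608 ≈ 3.060 mcg/mL.
Peak 3.1 mcg/mL vs MTC 5 mcg/mL: below toxic threshold.

3.1 mcg/mL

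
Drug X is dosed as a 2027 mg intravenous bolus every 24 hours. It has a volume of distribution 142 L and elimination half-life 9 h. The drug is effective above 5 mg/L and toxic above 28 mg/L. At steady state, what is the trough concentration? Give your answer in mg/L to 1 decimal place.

Over one 24-h interval, 24/9 ≈ 2.6667 half-lives elapse, leaving f ≈ 0.1575 of each dose.
Accumulation ratio R = 1/(1 − f) ≈ 1/0.8425 ≈ 1.1869.
Each bolus raises the concentration by D/Vd = 2027/142 ≈ 14.275 mg/L.
Steady-state peak Cmax,ss = C₀·R ≈ 14.275 × 1.1869 ≈ 16.943 mg/L.
One interval later, Cmin,ss = Cmax,ss·e^(−kτ) ≈ 16.943 × 0.1575 ≈ 2.669 mg/L.
Trough 2.7 mg/L vs MEC 5 mg/L: subtherapeutic.

2.7 mg/L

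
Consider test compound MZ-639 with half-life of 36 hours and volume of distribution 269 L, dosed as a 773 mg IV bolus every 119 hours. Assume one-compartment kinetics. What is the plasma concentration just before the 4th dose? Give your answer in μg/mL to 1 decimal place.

0.3 μg/mL

f = (1/2)^(τ/t½) = (1/2)^(119/36) ≈ 0.1011.
C₀ = D/Vd = 773/269 ≈ 2.874 μg/mL.
Before the 4th dose, 3 doses have been given. Superposition: Cmin = C₀·(f + f² + … + f^3).
≈ 2.874 × (0.1011 + 0.0102 + 0.0010) ≈ 2.874 × 0.1123 ≈ 0.323 μg/mL.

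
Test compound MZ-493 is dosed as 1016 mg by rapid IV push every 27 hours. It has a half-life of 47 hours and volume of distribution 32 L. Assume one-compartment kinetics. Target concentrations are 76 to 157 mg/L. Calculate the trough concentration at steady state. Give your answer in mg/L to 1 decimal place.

τ/t½ = 27/47 ≈ 0.57447, so fraction remaining f = (1/2)^(27/47) ≈ 0.6715.
Each bolus raises the concentration by D/Vd = 1016/32 ≈ 31.750 mg/L.
Steady-state trough Cmin,ss = C₀·f/(1−f) ≈ 31.750 × 0.6715/0.3285 ≈ 64.901 mg/L.
Trough 64.9 mg/L vs MEC 76 mg/L: subtherapeutic.

64.9 mg/L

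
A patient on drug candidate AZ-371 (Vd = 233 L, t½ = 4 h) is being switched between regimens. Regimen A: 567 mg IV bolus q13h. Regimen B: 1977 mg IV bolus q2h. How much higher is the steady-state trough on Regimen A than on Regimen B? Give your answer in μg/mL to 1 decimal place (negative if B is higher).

-20.2 μg/mL

Regimen A: f = (1/2)^(13/4) ≈ 0.1051; Cmin,ss = (567/233)·f/(1−f) ≈ 0.286 μg/mL.
Regimen B: f = (1/2)^(2/4) ≈ 0.7071; Cmin,ss = (1977/233)·f/(1−f) ≈ 20.484 μg/mL.
Difference ≈ 0.286 − 20.484 ≈ -20.198 μg/mL.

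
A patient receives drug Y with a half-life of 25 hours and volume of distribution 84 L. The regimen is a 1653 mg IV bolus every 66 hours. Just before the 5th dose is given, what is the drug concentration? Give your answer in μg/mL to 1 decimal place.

f = (1/2)^(τ/t½) = (1/2)^(66/25) ≈ 0.1604.
C₀ = D/Vd = 1653/84 ≈ 19.679 μg/mL.
Before the 5th dose, 4 doses have been given. Superposition: Cmin = C₀·(f + f² + … + f^4).
≈ 19.679 × (0.1604 + 0.0257 + 0.0041 + 0.0007) ≈ 19.679 × 0.1909 ≈ 3.757 μg/mL.

3.8 μg/mL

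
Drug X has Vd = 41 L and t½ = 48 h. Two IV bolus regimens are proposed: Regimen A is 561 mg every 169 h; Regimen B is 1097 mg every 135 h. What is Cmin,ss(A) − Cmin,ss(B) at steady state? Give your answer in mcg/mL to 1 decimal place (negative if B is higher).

-3.1 mcg/mL

Regimen A: f = (1/2)^(169/48) ≈ 0.0871; Cmin,ss = (561/41)·f/(1−f) ≈ 1.305 mcg/mL.
Regimen B: f = (1/2)^(135/48) ≈ 0.1423; Cmin,ss = (1097/41)·f/(1−f) ≈ 4.439 mcg/mL.
Difference ≈ 1.305 − 4.439 ≈ -3.134 mcg/mL.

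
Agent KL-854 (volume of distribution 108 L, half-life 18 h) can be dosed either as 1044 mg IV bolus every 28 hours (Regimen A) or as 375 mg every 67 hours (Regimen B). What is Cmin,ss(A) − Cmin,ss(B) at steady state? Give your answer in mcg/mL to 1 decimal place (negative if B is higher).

Regimen A: f = (1/2)^(28/18) ≈ 0.3402; Cmin,ss = (1044/108)·f/(1−f) ≈ 4.984 mcg/mL.
Regimen B: f = (1/2)^(67/18) ≈ 0.0758; Cmin,ss = (375/108)·f/(1−f) ≈ 0.285 mcg/mL.
Difference ≈ 4.984 − 0.285 ≈ 4.699 mcg/mL.

4.7 mcg/mL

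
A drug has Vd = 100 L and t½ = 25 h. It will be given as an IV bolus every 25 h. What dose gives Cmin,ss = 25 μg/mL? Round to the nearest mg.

τ/t½ = 25/25 ≈ 1, so f = (1/2)^(25/25) ≈ 0.500000.
Cmin,ss = (D/Vd)·f/(1−f), so D = Cmin,ss·Vd·(1−f)/f.
D = 25 × 100 × (1−f)/f ≈ 25 × 100 × 1.00000 ≈ 2500.00 mg.

2500 mg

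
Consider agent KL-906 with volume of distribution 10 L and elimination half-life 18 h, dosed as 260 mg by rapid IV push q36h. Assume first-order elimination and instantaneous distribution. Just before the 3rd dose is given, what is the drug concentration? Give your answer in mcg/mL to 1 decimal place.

f = (1/2)^(τ/t½) = (1/2)^(36/18) ≈ 0.2500.
C₀ = D/Vd = 260/10 ≈ 26.000 mcg/mL.
Before the 3rd dose, 2 doses have been given. Superposition: Cmin = C₀·(f + f²).
≈ 26.000 × (0.2500 + 0.0625) ≈ 26.000 × 0.3125 ≈ 8.125 mcg/mL.

8.1 mcg/mL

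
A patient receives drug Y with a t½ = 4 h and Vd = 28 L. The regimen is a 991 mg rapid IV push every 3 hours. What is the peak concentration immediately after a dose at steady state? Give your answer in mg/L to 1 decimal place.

Over one 3-h interval, 3/4 ≈ 0.75 half-lives elapse, leaving f ≈ 0.5946 of each dose.
Accumulation ratio R = 1/(1 − f) ≈ 1/0.4054 ≈ 2.4667.
Each bolus raises the concentration by D/Vd = 991/28 ≈ 35.393 mg/L.
Steady-state peak Cmax,ss = C₀·R ≈ 35.393 × 2.4667 ≈ 87.304 mg/L.

87.3 mg/L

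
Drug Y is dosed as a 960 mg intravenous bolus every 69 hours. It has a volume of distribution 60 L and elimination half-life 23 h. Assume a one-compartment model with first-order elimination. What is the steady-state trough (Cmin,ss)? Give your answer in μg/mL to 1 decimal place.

2.3 μg/mL

The dosing interval is 3 half-lives, so f = 2^(−3) = 0.125.
At steady state, R = 1/(1 − 0.125) = 8/7.
Single-dose peak C₀ = D/Vd = 960/60 = 16 μg/mL.
Steady-state peak Cmax,ss = C₀·R = 16 × 8/7 ≈ 18.286 μg/mL.
Steady-state trough Cmin,ss = Cmax,ss·f ≈ 18.286 × 0.125 ≈ 2.286 μg/mL.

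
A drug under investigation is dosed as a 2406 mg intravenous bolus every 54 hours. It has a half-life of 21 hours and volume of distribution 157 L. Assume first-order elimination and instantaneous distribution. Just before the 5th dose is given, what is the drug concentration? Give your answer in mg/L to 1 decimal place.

3.1 mg/L

f = (1/2)^(τ/t½) = (1/2)^(54/21) ≈ 0.1682.
C₀ = D/Vd = 2406/157 ≈ 15.325 mg/L.
Before the 5th dose, 4 doses have been given. Superposition: Cmin = C₀·(f + f² + … + f^4).
≈ 15.325 × (0.1682 + 0.0283 + 0.0048 + 0.0008) ≈ 15.325 × 0.2021 ≈ 3.097 mg/L.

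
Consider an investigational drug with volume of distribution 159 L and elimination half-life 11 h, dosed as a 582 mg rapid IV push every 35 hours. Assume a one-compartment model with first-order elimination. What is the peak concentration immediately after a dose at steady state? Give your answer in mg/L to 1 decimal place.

4.1 mg/L

k = ln2/t½ = ln2/11 ≈ 0.063013 h⁻¹; fraction remaining f = e^(−kτ) = e^(−0.063013×35) ≈ 0.1102.
At steady state, accumulation factor R = 1/(1 − e^(−kτ)) ≈ 1.1238.
Each bolus raises the concentration by D/Vd = 582/159 ≈ 3.660 mg/L.
Cmax,ss = C₀/(1 − f) ≈ 3.660/0.8898 ≈ 4.113 mg/L.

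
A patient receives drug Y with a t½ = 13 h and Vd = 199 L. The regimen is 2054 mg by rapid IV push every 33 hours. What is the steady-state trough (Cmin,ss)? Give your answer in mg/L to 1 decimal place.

Over one 33-h interval, 33/13 ≈ 2.5385 half-lives elapse, leaving f ≈ 0.1721 of each dose.
Single-dose peak C₀ = D/Vd = 2054/199 ≈ 10.322 mg/L.
Steady-state trough Cmin,ss = C₀·f/(1−f) ≈ 10.322 × 0.1721/0.8279 ≈ 2.146 mg/L.

2.1 mg/L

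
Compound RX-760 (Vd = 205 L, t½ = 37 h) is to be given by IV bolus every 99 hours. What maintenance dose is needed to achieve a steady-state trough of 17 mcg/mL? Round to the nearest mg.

18782 mg

τ/t½ = 99/37 ≈ 2.6757, so f = (1/2)^(99/37) ≈ 0.156510.
Cmin,ss = (D/Vd)·f/(1−f), so D = Cmin,ss·Vd·(1−f)/f.
D = 17 × 205 × (1−f)/f ≈ 17 × 205 × 5.38937 ≈ 18781.95 mg.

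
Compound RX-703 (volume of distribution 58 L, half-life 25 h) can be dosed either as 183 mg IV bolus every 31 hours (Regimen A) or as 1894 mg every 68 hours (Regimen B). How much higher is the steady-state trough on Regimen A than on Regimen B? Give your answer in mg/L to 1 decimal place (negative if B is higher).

-3.5 mg/L

Regimen A: f = (1/2)^(31/25) ≈ 0.4234; Cmin,ss = (183/58)·f/(1−f) ≈ 2.317 mg/L.
Regimen B: f = (1/2)^(68/25) ≈ 0.1518; Cmin,ss = (1894/58)·f/(1−f) ≈ 5.844 mg/L.
Difference ≈ 2.317 − 5.844 ≈ -3.527 mg/L.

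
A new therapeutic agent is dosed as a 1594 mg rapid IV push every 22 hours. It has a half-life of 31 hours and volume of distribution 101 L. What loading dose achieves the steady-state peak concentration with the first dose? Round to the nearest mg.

4103 mg

f = (1/2)^(22/31) ≈ 0.611457; accumulation ratio R = 1/(1−f) ≈ 2.57372.
Loading dose to hit Cmax,ss on first dose: D_load = D_maint·R ≈ 1594 × 2.57372 ≈ 4102.51 mg.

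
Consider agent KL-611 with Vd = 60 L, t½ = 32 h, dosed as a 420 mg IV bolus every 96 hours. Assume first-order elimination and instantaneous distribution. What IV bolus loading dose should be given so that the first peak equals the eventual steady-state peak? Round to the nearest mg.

f = (1/2)^(96/32) ≈ 0.125000; accumulation ratio R = 1/(1−f) ≈ 1.14286.
Loading dose to hit Cmax,ss on first dose: D_load = D_maint·R ≈ 420 × 1.14286 ≈ 480.00 mg.

480 mg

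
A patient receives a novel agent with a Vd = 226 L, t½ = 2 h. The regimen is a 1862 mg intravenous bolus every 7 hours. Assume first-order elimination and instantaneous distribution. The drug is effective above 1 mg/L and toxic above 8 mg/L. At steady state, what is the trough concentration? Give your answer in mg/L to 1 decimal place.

0.8 mg/L

τ/t½ = 7/2 ≈ 3.5, so fraction remaining f = (1/2)^(7/2) ≈ 0.0884.
Accumulation ratio R = 1/(1 − f) ≈ 1/0.9116 ≈ 1.0970.
Single-dose peak C₀ = D/Vd = 1862/226 ≈ 8.239 mg/L.
Cmax,ss = C₀/(1 − f) ≈ 8.239/0.9116 ≈ 9.038 mg/L.
Steady-state trough Cmin,ss = Cmax,ss·f ≈ 9.038 × 0.0884 ≈ 0.799 mg/L.
Trough 0.8 mg/L vs MEC 1 mg/L: subtherapeutic.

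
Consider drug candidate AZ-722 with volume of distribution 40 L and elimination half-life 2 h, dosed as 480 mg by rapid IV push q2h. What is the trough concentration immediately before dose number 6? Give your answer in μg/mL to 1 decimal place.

11.6 μg/mL

f = (1/2)^(τ/t½) = (1/2)^(2/2) ≈ 0.5000.
C₀ = D/Vd = 480/40 ≈ 12.000 μg/mL.
Before the 6th dose, 5 doses have been given. Superposition: Cmin = C₀·(f + f² + … + f^5).
≈ 12.000 × (0.5000 + 0.2500 + 0.1250 + 0.0625 + 0.0313) ≈ 12.000 × 0.9688 ≈ 11.626 μg/mL.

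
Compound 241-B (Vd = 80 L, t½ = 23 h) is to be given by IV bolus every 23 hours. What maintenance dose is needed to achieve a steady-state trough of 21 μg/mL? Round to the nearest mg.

1680 mg

τ/t½ = 23/23 ≈ 1, so f = (1/2)^(23/23) ≈ 0.500000.
Cmin,ss = (D/Vd)·f/(1−f), so D = Cmin,ss·Vd·(1−f)/f.
D = 21 × 80 × (1−f)/f ≈ 21 × 80 × 1.00000 ≈ 1680.00 mg.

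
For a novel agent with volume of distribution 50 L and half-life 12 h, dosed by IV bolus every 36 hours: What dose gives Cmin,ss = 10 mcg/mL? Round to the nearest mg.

τ/t½ = 36/12 ≈ 3, so f = (1/2)^(36/12) ≈ 0.125000.
Cmin,ss = (D/Vd)·f/(1−f), so D = Cmin,ss·Vd·(1−f)/f.
D = 10 × 50 × (1−f)/f ≈ 10 × 50 × 7.00000 ≈ 3500.00 mg.

3500 mg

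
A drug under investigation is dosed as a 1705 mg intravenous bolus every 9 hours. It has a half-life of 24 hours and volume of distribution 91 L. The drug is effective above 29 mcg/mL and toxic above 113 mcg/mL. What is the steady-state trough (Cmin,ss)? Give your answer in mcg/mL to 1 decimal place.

63.1 mcg/mL

τ/t½ = 9/24 ≈ 0.375, so fraction remaining f = (1/2)^(9/24) ≈ 0.7711.
Single-dose peak C₀ = D/Vd = 1705/91 ≈ 18.736 mcg/mL.
Steady-state trough Cmin,ss = C₀·f/(1−f) ≈ 18.736 × 0.7711/0.2289 ≈ 63.116 mcg/mL.
Trough 63.1 mcg/mL vs MEC 29 mcg/mL: adequate.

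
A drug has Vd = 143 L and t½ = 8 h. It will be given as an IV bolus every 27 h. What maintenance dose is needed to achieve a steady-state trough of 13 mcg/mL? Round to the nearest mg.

τ/t½ = 27/8 ≈ 3.375, so f = (1/2)^(27/8) ≈ 0.096388.
Cmin,ss = (D/Vd)·f/(1−f), so D = Cmin,ss·Vd·(1−f)/f.
D = 13 × 143 × (1−f)/f ≈ 13 × 143 × 9.37474 ≈ 17427.64 mg.

17428 mg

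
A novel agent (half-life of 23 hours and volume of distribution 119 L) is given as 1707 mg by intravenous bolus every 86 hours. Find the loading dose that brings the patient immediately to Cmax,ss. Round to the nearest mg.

1845 mg

f = (1/2)^(86/23) ≈ 0.074888; accumulation ratio R = 1/(1−f) ≈ 1.08095.
Loading dose to hit Cmax,ss on first dose: D_load = D_maint·R ≈ 1707 × 1.08095 ≈ 1845.18 mg.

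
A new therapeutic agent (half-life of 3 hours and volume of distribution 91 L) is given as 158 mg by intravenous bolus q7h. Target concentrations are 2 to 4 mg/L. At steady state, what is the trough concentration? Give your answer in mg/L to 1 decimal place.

τ/t½ = 7/3 ≈ 2.3333, so fraction remaining f = (1/2)^(7/3) ≈ 0.1984.
At steady state, accumulation factor R = 1/(1 − e^(−kτ)) ≈ 1.2475.
Each bolus raises the concentration by D/Vd = 158/91 ≈ 1.736 mg/L.
Cmax,ss = C₀/(1 − f) ≈ 1.736/0.8016 ≈ 2.166 mg/L.
Steady-state trough Cmin,ss = Cmax,ss·f ≈ 2.166 × 0.1984 ≈ 0.430 mg/L.
Trough 0.4 mg/L vs MEC 2 mg/L: subtherapeutic.

0.4 mg/L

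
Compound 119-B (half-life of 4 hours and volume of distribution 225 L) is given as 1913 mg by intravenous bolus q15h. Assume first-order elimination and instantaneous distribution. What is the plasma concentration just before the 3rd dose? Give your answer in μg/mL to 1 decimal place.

f = (1/2)^(τ/t½) = (1/2)^(15/4) ≈ 0.0743.
C₀ = D/Vd = 1913/225 ≈ 8.502 μg/mL.
Before the 3rd dose, 2 doses have been given. Superposition: Cmin = C₀·(f + f²).
≈ 8.502 × (0.0743 + 0.0055) ≈ 8.502 × 0.0798 ≈ 0.678 μg/mL.

0.7 μg/mL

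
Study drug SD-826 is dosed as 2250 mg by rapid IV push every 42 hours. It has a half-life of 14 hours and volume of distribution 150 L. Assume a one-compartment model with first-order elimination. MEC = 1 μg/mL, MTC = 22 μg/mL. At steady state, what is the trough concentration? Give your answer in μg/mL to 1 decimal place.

2.1 μg/mL

The dosing interval is 3 half-lives, so f = 2^(−3) = 0.125.
Accumulation ratio R = 1/(1 − f) = 1/0.875 = 8/7.
Single-dose peak C₀ = D/Vd = 2250/150 = 15 μg/mL.
Steady-state peak Cmax,ss = C₀·R = 15 × 8/7 ≈ 17.143 μg/mL.
Steady-state trough Cmin,ss = Cmax,ss·f ≈ 17.143 × 0.125 ≈ 2.143 μg/mL.
Trough 2.1 μg/mL vs MEC 1 μg/mL: adequate.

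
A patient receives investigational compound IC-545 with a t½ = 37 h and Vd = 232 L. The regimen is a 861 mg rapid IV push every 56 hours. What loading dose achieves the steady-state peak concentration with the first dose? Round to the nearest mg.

f = (1/2)^(56/37) ≈ 0.350257; accumulation ratio R = 1/(1−f) ≈ 1.53907.
Loading dose to hit Cmax,ss on first dose: D_load = D_maint·R ≈ 861 × 1.53907 ≈ 1325.14 mg.

1325 mg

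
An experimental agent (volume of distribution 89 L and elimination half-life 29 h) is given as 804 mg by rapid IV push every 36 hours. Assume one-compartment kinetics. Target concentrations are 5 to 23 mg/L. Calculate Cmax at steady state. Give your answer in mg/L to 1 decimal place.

Over one 36-h interval, 36/29 ≈ 1.2414 half-lives elapse, leaving f ≈ 0.4230 of each dose.
Accumulation ratio R = 1/(1 − f) ≈ 1/0.5770 ≈ 1.7331.
Single-dose peak C₀ = D/Vd = 804/89 ≈ 9.034 mg/L.
Steady-state peak Cmax,ss = C₀·R ≈ 9.034 × 1.7331 ≈ 15.657 mg/L.
Peak 15.7 mg/L vs MTC 23 mg/L: below toxic threshold.

15.7 mg/L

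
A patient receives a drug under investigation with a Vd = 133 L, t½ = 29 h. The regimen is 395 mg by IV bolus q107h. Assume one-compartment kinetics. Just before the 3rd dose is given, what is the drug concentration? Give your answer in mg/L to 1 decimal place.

0.2 mg/L

f = (1/2)^(τ/t½) = (1/2)^(107/29) ≈ 0.0775.
C₀ = D/Vd = 395/133 ≈ 2.970 mg/L.
Before the 3rd dose, 2 doses have been given. Superposition: Cmin = C₀·(f + f²).
≈ 2.970 × (0.0775 + 0.0060) ≈ 2.970 × 0.0835 ≈ 0.248 mg/L.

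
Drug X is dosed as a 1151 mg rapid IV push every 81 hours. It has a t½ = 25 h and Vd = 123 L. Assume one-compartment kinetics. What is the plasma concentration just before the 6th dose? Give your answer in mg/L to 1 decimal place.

f = (1/2)^(τ/t½) = (1/2)^(81/25) ≈ 0.1058.
C₀ = D/Vd = 1151/123 ≈ 9.358 mg/L.
Before the 6th dose, 5 doses have been given. Superposition: Cmin = C₀·(f + f² + … + f^5).
≈ 9.358 × (0.1058 + 0.0112 + 0.0012 + 0.0001 + 0.0000) ≈ 9.358 × 0.1183 ≈ 1.107 mg/L.

1.1 mg/L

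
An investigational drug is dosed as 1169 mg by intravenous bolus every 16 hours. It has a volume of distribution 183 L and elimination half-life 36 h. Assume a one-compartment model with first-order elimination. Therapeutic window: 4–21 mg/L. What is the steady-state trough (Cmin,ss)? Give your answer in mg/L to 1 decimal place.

k = ln2/t½ = ln2/36 ≈ 0.019254 h⁻¹; fraction remaining f = e^(−kτ) = e^(−0.019254×16) ≈ 0.7349.
Single-dose peak C₀ = D/Vd = 1169/183 ≈ 6.388 mg/L.
Steady-state trough Cmin,ss = C₀·f/(1−f) ≈ 6.388 × 0.7349/0.2651 ≈ 17.709 mg/L.
Trough 17.7 mg/L vs MEC 4 mg/L: adequate.

17.7 mg/L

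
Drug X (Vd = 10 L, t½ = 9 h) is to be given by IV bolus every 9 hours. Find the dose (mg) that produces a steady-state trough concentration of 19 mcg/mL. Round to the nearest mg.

190 mg

τ/t½ = 9/9 ≈ 1, so f = (1/2)^(9/9) ≈ 0.500000.
Cmin,ss = (D/Vd)·f/(1−f), so D = Cmin,ss·Vd·(1−f)/f.
D = 19 × 10 × (1−f)/f ≈ 19 × 10 × 1.00000 ≈ 190.00 mg.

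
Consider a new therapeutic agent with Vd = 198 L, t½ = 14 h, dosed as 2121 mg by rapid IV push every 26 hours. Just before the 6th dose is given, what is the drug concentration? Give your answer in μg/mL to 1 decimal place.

f = (1/2)^(τ/t½) = (1/2)^(26/14) ≈ 0.2760.
C₀ = D/Vd = 2121/198 ≈ 10.712 μg/mL.
Before the 6th dose, 5 doses have been given. Superposition: Cmin = C₀·(f + f² + … + f^5).
≈ 10.712 × (0.2760 + 0.0762 + 0.0210 + 0.0058 + 0.0016) ≈ 10.712 × 0.3806 ≈ 4.077 μg/mL.

4.1 μg/mL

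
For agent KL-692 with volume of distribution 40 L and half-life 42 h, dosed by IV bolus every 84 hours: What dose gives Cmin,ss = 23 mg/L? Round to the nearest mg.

τ/t½ = 84/42 ≈ 2, so f = (1/2)^(84/42) ≈ 0.250000.
Cmin,ss = (D/Vd)·f/(1−f), so D = Cmin,ss·Vd·(1−f)/f.
D = 23 × 40 × (1−f)/f ≈ 23 × 40 × 3.00000 ≈ 2760.00 mg.

2760 mg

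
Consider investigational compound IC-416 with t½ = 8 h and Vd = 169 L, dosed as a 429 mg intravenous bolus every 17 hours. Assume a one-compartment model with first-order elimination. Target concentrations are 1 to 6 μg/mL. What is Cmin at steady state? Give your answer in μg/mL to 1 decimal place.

0.8 μg/mL

k = ln2/t½ = ln2/8 ≈ 0.086643 h⁻¹; fraction remaining f = e^(−kτ) = e^(−0.086643×17) ≈ 0.2293.
Single-dose peak C₀ = D/Vd = 429/169 ≈ 2.538 μg/mL.
Steady-state trough Cmin,ss = C₀·f/(1−f) ≈ 2.538 × 0.2293/0.7707 ≈ 0.755 μg/mL.
Trough 0.8 μg/mL vs MEC 1 μg/mL: subtherapeutic.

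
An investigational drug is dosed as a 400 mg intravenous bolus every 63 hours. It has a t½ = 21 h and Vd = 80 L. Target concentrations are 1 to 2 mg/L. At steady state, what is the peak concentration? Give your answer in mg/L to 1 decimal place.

τ = 63 h = 3 half-lives, so f = (1/2)^3 = 0.125.
At steady state, R = 1/(1 − 0.125) = 8/7.
Single-dose peak C₀ = D/Vd = 400/80 = 5 mg/L.
Steady-state peak Cmax,ss = C₀·R = 5 × 8/7 ≈ 5.714 mg/L.
Peak 5.7 mg/L vs MTC 2 mg/L: exceeds toxic threshold.

5.7 mg/L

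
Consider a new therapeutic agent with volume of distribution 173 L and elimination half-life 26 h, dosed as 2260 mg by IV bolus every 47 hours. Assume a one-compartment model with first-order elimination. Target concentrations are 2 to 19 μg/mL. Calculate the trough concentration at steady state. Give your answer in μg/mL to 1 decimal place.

Over one 47-h interval, 47/26 ≈ 1.8077 half-lives elapse, leaving f ≈ 0.2856 of each dose.
At steady state, accumulation factor R = 1/(1 − e^(−kτ)) ≈ 1.3998.
Single-dose peak C₀ = D/Vd = 2260/173 ≈ 13.064 μg/mL.
Steady-state peak Cmax,ss = C₀·R ≈ 13.064 × 1.3998 ≈ 18.287 μg/mL.
One interval later, Cmin,ss = Cmax,ss·e^(−kτ) ≈ 18.287 × 0.2856 ≈ 5.223 μg/mL.
Trough 5.2 μg/mL vs MEC 2 μg/mL: adequate.

5.2 μg/mL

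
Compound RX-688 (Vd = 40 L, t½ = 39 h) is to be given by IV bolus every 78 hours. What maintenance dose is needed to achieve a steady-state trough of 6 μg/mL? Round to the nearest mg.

τ/t½ = 78/39 ≈ 2, so f = (1/2)^(78/39) ≈ 0.250000.
Cmin,ss = (D/Vd)·f/(1−f), so D = Cmin,ss·Vd·(1−f)/f.
D = 6 × 40 × (1−f)/f ≈ 6 × 40 × 3.00000 ≈ 720.00 mg.

720 mg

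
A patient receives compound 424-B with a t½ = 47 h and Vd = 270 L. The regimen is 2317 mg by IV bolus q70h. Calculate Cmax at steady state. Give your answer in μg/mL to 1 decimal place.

13.3 μg/mL

Over one 70-h interval, 70/47 ≈ 1.4894 half-lives elapse, leaving f ≈ 0.3562 of each dose.
Accumulation ratio R = 1/(1 − f) ≈ 1/0.6438 ≈ 1.5533.
Single-dose peak C₀ = D/Vd = 2317/270 ≈ 8.581 μg/mL.
Steady-state peak Cmax,ss = C₀·R ≈ 8.581 × 1.5533 ≈ 13.329 μg/mL.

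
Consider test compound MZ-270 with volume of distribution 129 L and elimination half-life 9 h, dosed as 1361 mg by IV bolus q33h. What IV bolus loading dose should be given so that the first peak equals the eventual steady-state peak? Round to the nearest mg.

f = (1/2)^(33/9) ≈ 0.078745; accumulation ratio R = 1/(1−f) ≈ 1.08548.
Loading dose to hit Cmax,ss on first dose: D_load = D_maint·R ≈ 1361 × 1.08548 ≈ 1477.34 mg.

1477 mg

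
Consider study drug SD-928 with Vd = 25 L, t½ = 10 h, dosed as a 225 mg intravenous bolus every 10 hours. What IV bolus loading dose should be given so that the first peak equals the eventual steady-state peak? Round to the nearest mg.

450 mg

f = (1/2)^(10/10) ≈ 0.500000; accumulation ratio R = 1/(1−f) ≈ 2.00000.
Loading dose to hit Cmax,ss on first dose: D_load = D_maint·R ≈ 225 × 2.00000 ≈ 450.00 mg.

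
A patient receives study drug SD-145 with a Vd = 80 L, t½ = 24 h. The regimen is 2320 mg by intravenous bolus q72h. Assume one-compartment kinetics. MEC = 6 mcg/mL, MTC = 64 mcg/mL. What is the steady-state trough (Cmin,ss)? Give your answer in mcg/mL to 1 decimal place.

4.1 mcg/mL

The dosing interval is 3 half-lives, so f = 2^(−3) = 0.125.
Accumulation ratio R = 1/(1 − f) = 1/0.875 = 8/7.
Single-dose peak C₀ = D/Vd = 2320/80 = 29 mcg/mL.
Steady-state peak Cmax,ss = C₀·R = 29 × 8/7 ≈ 33.143 mcg/mL.
Steady-state trough Cmin,ss = Cmax,ss·f ≈ 33.143 × 0.125 ≈ 4.143 mcg/mL.
Trough 4.1 mcg/mL vs MEC 6 mcg/mL: subtherapeutic.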